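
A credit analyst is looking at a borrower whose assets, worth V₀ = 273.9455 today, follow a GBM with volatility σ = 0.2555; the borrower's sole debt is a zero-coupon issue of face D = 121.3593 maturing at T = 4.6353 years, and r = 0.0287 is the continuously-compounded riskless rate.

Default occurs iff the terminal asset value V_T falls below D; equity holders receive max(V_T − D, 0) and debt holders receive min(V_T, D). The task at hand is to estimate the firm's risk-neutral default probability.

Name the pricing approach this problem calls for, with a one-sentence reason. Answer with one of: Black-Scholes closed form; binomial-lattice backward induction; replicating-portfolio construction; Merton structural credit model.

Key observation: a levered firm with one bullet debt due at 4.6353 years is the canonical structural-credit setup: equity is a call on the firm's assets struck at the face value.

framework: Merton structural credit model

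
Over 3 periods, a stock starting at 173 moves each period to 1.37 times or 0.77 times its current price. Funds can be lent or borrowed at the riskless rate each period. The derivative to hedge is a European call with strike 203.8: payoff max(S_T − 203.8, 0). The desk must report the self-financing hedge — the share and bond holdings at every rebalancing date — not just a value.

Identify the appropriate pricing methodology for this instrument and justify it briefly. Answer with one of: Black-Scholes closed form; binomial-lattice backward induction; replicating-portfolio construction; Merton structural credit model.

Key observation: the task asks for the hedge itself — share and bond holdings at every node of the 3-period tree on spot 173 with factors 1.37/0.77 — which is exactly what the replicating-portfolio construction produces.

framework: replicating-portfolio construction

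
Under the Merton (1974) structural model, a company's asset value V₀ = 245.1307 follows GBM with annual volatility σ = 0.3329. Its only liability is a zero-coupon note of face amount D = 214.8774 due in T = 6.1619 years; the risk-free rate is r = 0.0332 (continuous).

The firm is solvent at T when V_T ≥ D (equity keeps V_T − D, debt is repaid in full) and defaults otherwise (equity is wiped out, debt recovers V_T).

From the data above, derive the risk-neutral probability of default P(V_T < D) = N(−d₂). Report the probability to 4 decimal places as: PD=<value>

With assets at 245.1307 and a single debt payment of 214.8774 at 6.1619 years:
d₁ = [ln(V₀/D) + (r + σ²/2)T] / (σ√T)
   = [ln(245.1307/214.8774) + (0.0332 + 0.5·0.3329²)·6.1619] / (0.3329·√6.1619)
   = [0.131724 + 0.546013] / 0.826363 = 0.820144
d₂ = d₁ − σ√T = 0.820144 − 0.826363 = -0.006219
risk-neutral PD = N(−d₂) = N(0.006219) = 0.502481

PD=0.5025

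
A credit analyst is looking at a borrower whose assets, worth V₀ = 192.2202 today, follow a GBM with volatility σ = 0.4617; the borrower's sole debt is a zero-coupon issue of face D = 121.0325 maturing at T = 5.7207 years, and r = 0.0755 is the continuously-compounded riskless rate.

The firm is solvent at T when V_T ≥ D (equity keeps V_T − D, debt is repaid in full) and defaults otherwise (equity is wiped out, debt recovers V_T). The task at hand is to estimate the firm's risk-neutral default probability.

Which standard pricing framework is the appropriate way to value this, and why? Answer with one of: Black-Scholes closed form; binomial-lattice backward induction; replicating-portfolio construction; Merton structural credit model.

framework: Merton structural credit model

Key observation: assets follow a GBM and default happens iff V_T < 121.0325; valuing claims on that split (equity as a call, risky debt as the residual) is the structural model's definition.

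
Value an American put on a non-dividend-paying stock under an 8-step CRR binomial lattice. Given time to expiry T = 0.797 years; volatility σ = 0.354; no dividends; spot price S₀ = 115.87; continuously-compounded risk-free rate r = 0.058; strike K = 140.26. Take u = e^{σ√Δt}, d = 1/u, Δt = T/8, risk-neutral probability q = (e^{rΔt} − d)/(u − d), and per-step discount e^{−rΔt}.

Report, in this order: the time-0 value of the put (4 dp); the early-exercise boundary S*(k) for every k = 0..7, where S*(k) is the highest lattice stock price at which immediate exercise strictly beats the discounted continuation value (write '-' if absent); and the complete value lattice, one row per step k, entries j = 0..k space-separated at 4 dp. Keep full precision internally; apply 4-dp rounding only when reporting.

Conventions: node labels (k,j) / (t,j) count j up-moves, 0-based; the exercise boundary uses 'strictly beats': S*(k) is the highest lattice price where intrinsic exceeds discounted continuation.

price = 27.9149
boundary = - - 92.6658 103.6204 92.6658 103.6204 115.8700 103.6204
tree:
27.9149
37.0696 19.0106
47.5942 26.8907 11.2876
57.3907 36.6396 17.3755 5.2815
66.1515 47.5942 25.8049 9.0796 1.5138
73.9861 57.3907 36.6396 15.1823 3.0329 0.0000
80.9925 66.1515 47.5942 24.3900 6.0764 0.0000 0.0000
87.2581 73.9861 57.3907 36.6396 12.1739 0.0000 0.0000 0.0000
92.8614 80.9925 66.1515 47.5942 24.3900 0.0000 0.0000 0.0000 0.0000

params: Δt=0.09963 u=1.11822 d=0.89428 q=0.49797 e^(-rΔt)=0.99424
t_8 payoffs: 92.8614 80.9925 66.1515 47.5942 24.3900 0.0000 0.0000 0.0000 0.0000
t_7: node(7,0) S=53.0019 payoff=87.2581 vs cont=86.4500 → 87.2581 [stop]  node(7,1) S=66.2739 payoff=73.9861 vs cont=73.1780 → 73.9861 [stop]  node(7,2) S=82.8693 payoff=57.3907 vs cont=56.5825 → 57.3907 [stop]  node(7,3) S=103.6204 payoff=36.6396 vs cont=35.8315 → 36.6396 [stop]  node(7,4) S=129.5677 payoff=10.6923 vs cont=12.1739 → 12.1739 [wait]  node(7,5) S=162.0123 payoff=0.0000 vs cont=0.0000 → 0.0000 [wait]  node(7,6) S=202.5814 payoff=0.0000 vs cont=0.0000 → 0.0000 [wait]  node(7,7) S=253.3091 payoff=0.0000 vs cont=0.0000 → 0.0000 [wait]  ⇒ S*(7)=103.6204
t_6: node(6,0) S=59.2675 payoff=80.9925 vs cont=80.1843 → 80.9925 [stop]  node(6,1) S=74.1085 payoff=66.1515 vs cont=65.3433 → 66.1515 [stop]  node(6,2) S=92.6658 payoff=47.5942 vs cont=46.7860 → 47.5942 [stop]  node(6,3) S=115.8700 payoff=24.3900 vs cont=24.3154 → 24.3900 [stop]  node(6,4) S=144.8847 payoff=0.0000 vs cont=6.0764 → 6.0764 [wait]  node(6,5) S=181.1648 payoff=0.0000 vs cont=0.0000 → 0.0000 [wait]  node(6,6) S=226.5297 payoff=0.0000 vs cont=0.0000 → 0.0000 [wait]  ⇒ S*(6)=115.8700
t_5: node(5,0) S=66.2739 payoff=73.9861 vs cont=73.1780 → 73.9861 [stop]  node(5,1) S=82.8693 payoff=57.3907 vs cont=56.5825 → 57.3907 [stop]  node(5,2) S=103.6204 payoff=36.6396 vs cont=35.8315 → 36.6396 [stop]  node(5,3) S=129.5677 payoff=10.6923 vs cont=15.1823 → 15.1823 [wait]  node(5,4) S=162.0123 payoff=0.0000 vs cont=3.0329 → 3.0329 [wait]  node(5,5) S=202.5814 payoff=0.0000 vs cont=0.0000 → 0.0000 [wait]  ⇒ S*(5)=103.6204
t_4: node(4,0) S=74.1085 payoff=66.1515 vs cont=65.3433 → 66.1515 [stop]  node(4,1) S=92.6658 payoff=47.5942 vs cont=46.7860 → 47.5942 [stop]  node(4,2) S=115.8700 payoff=24.3900 vs cont=25.8049 → 25.8049 [wait]  node(4,3) S=144.8847 payoff=0.0000 vs cont=9.0796 → 9.0796 [wait]  node(4,4) S=181.1648 payoff=0.0000 vs cont=1.5138 → 1.5138 [wait]  ⇒ S*(4)=92.6658
t_3: node(3,0) S=82.8693 payoff=57.3907 vs cont=56.5825 → 57.3907 [stop]  node(3,1) S=103.6204 payoff=36.6396 vs cont=36.5320 → 36.6396 [stop]  node(3,2) S=129.5677 payoff=10.6923 vs cont=17.3755 → 17.3755 [wait]  node(3,3) S=162.0123 payoff=0.0000 vs cont=5.2815 → 5.2815 [wait]  ⇒ S*(3)=103.6204
t_2: node(2,0) S=92.6658 payoff=47.5942 vs cont=46.7860 → 47.5942 [stop]  node(2,1) S=115.8700 payoff=24.3900 vs cont=26.8907 → 26.8907 [wait]  node(2,2) S=144.8847 payoff=0.0000 vs cont=11.2876 → 11.2876 [wait]  ⇒ S*(2)=92.6658
t_1: node(1,0) S=103.6204 payoff=36.6396 vs cont=37.0696 → 37.0696 [wait]  node(1,1) S=129.5677 payoff=10.6923 vs cont=19.0106 → 19.0106 [wait]  ⇒ S*(1)=-
t_0: node(0,0) S=115.8700 payoff=24.3900 vs cont=27.9149 → 27.9149 [wait]  ⇒ S*(0)=-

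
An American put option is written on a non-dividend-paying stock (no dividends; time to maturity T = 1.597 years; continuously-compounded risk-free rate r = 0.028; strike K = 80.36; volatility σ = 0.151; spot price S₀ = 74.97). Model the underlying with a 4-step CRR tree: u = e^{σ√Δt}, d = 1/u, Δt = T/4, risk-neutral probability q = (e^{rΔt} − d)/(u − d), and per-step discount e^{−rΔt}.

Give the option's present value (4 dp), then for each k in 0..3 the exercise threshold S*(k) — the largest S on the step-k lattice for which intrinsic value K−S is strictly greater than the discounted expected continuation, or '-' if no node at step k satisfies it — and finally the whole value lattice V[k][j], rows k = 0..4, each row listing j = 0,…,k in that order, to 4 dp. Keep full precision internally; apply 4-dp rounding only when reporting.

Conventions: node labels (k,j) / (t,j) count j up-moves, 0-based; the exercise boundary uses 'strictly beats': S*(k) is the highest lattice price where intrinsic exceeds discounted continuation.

price = 7.6199
boundary = - 68.1477 61.9462 68.1477
tree:
7.6199
12.2123 3.7883
18.4138 6.9270 1.1397
24.0510 12.2123 2.4786 0.0000
29.1752 18.4138 5.3900 0.0000 0.0000

Δt=0.39925  u=1.10011  d=0.90900  q=0.53499  discount=0.98888
step 4 (expiry): payoffs max(K−S,0) = 29.1752 18.4138 5.3900 0.0000 0.0000
step 3: (k=3,j=0): S=56.3090, K−S=24.0510, hold=23.1577 ⇒ V=24.0510 exercise | (k=3,j=1): S=68.1477, K−S=12.2123, hold=11.3190 ⇒ V=12.2123 exercise | (k=3,j=2): S=82.4753, K−S=0.0000, hold=2.4786 ⇒ V=2.4786 continue | (k=3,j=3): S=99.8153, K−S=0.0000, hold=0.0000 ⇒ V=0.0000 continue  boundary S*=68.1477
step 2: (k=2,j=0): S=61.9462, K−S=18.4138, hold=17.5205 ⇒ V=18.4138 exercise | (k=2,j=1): S=74.9700, K−S=5.3900, hold=6.9270 ⇒ V=6.9270 continue | (k=2,j=2): S=90.7320, K−S=0.0000, hold=1.1397 ⇒ V=1.1397 continue  boundary S*=61.9462
step 1: (k=1,j=0): S=68.1477, K−S=12.2123, hold=12.1321 ⇒ V=12.2123 exercise | (k=1,j=1): S=82.4753, K−S=0.0000, hold=3.7883 ⇒ V=3.7883 continue  boundary S*=68.1477
step 0: (k=0,j=0): S=74.9700, K−S=5.3900, hold=7.6199 ⇒ V=7.6199 continue  boundary S*=-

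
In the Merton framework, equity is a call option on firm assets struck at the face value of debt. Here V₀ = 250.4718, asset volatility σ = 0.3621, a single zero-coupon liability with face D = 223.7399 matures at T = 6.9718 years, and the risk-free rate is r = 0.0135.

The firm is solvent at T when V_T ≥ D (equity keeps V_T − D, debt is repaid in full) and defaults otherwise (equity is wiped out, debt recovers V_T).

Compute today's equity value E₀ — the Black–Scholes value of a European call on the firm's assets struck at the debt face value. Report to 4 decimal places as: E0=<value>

Equity is a call on the firm's assets struck at D = 223.7399:
d₁ = [ln(V₀/D) + (r + σ²/2)T] / (σ√T)
   = [ln(250.4718/223.7399) + (0.0135 + 0.5·0.3621²)·6.9718] / (0.3621·√6.9718)
   = [0.112862 + 0.551178] / 0.956095 = 0.694534
d₂ = d₁ − σ√T = 0.694534 − 0.956095 = -0.261561
N(d₁) = 0.756326,  N(d₂) = 0.396830,  e^(−rT) = 0.910174
E₀ = V₀·N(d₁) − D·e^(−rT)·N(d₂)
   = 250.4718·0.756326 − 223.7399·0.910174·0.396830 = 108.627044

E0=108.6270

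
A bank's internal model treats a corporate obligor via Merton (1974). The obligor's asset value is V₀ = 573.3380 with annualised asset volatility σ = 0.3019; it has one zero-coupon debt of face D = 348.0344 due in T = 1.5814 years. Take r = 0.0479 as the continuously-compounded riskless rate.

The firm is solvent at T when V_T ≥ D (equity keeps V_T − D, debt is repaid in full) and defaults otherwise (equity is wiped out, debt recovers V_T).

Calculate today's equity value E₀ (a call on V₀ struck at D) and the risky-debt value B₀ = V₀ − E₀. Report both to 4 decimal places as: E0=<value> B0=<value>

With assets at 573.3380 and a single debt payment of 348.0344 at 1.5814 years:
d₁ = [ln(V₀/D) + (r + σ²/2)T] / (σ√T)
   = [ln(573.3380/348.0344) + (0.0479 + 0.5·0.3019²)·1.5814] / (0.3019·√1.5814)
   = [0.499174 + 0.147816] / 0.379651 = 1.704174
d₂ = d₁ − σ√T = 1.704174 − 0.379651 = 1.324523
N(d₁) = 0.955826,  N(d₂) = 0.907335,  e^(−rT) = 0.927049
E₀ = V₀·N(d₁) − D·e^(−rT)·N(d₂)
   = 573.3380·0.955826 − 348.0344·0.927049·0.907335 = 255.264088
B₀ = V₀ − E₀ = 573.3380 − 255.264088 = 318.073912

E0=255.2641 B0=318.0739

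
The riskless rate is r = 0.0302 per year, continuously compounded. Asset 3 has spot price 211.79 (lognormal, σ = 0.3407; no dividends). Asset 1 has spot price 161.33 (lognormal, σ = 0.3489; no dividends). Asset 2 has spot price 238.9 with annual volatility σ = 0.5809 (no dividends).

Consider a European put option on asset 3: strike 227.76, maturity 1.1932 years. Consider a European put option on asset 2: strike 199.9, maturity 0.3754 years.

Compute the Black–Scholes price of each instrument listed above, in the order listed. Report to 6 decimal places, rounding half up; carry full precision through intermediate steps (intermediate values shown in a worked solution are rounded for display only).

[asset 3 put K=227.76]
σ√T = 0.3407·√1.1932 = 0.372159
d₁ = (ln(S/K) + (r+σ²/2)T) / (σ√T) = (ln(211.79/227.76) + (0.0302+0.3407²/2)·1.1932) / 0.372159 = (-0.072697 + 0.105286) / 0.372159 = 0.087566
d₂ = d₁ − σ√T = 0.087566 − 0.372159 = -0.284593
e^{−rT} = 0.964607
N(−d₁) = 0.465111,  N(−d₂) = 0.612022
price = K·e^{−rT}·N(−d₂) − S·N(−d₁) = 134.460521 − 98.505784 = 35.954738
[asset 2 put K=199.9]
σ√T = 0.5809·√0.3754 = 0.355917
d₁ = (ln(S/K) + (r+σ²/2)T) / (σ√T) = (ln(238.9/199.9) + (0.0302+0.5809²/2)·0.3754) / 0.355917 = (0.178228 + 0.074675) / 0.355917 = 0.710569
d₂ = d₁ − σ√T = 0.710569 − 0.355917 = 0.354652
e^{−rT} = 0.988727
N(−d₁) = 0.238676,  N(−d₂) = 0.361425
price = K·e^{−rT}·N(−d₂) − S·N(−d₁) = 71.434446 − 57.019656 = 14.414790

price(asset 3 put K=227.76) = 35.954738
price(asset 2 put K=199.9) = 14.414790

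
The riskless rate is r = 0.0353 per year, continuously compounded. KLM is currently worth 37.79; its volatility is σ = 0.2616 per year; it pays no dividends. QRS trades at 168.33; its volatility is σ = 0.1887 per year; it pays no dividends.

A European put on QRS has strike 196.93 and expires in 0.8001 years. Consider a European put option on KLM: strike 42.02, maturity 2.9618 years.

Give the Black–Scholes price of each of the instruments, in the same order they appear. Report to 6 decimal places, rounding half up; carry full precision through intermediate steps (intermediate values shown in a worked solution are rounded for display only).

price(QRS put K=196.93) = 26.997979
price(KLM put K=42.02) = 6.765058

[QRS put K=196.93]
σ√T = 0.1887·√0.8001 = 0.168789
d₁ = (ln(S/K) + (r+σ²/2)T) / (σ√T) = (ln(168.33/196.93) + (0.0353+0.1887²/2)·0.8001) / 0.168789 = (-0.156922 + 0.042488) / 0.168789 = -0.677969
d₂ = d₁ − σ√T = -0.677969 − 0.168789 = -0.846758
e^{−rT} = 0.972152
N(−d₁) = 0.751104,  N(−d₂) = 0.801435
price = K·e^{−rT}·N(−d₂) − S·N(−d₁) = 153.431348 − 126.433369 = 26.997979
[KLM put K=42.02]
σ√T = 0.2616·√2.9618 = 0.450210
d₁ = (ln(S/K) + (r+σ²/2)T) / (σ√T) = (ln(37.79/42.02) + (0.0353+0.2616²/2)·2.9618) / 0.450210 = (-0.106101 + 0.205896) / 0.450210 = 0.221663
d₂ = d₁ − σ√T = 0.221663 − 0.450210 = -0.228547
e^{−rT} = 0.900728
N(−d₁) = 0.412288,  N(−d₂) = 0.590390
price = K·e^{−rT}·N(−d₂) − S·N(−d₁) = 22.345423 − 15.580365 = 6.765058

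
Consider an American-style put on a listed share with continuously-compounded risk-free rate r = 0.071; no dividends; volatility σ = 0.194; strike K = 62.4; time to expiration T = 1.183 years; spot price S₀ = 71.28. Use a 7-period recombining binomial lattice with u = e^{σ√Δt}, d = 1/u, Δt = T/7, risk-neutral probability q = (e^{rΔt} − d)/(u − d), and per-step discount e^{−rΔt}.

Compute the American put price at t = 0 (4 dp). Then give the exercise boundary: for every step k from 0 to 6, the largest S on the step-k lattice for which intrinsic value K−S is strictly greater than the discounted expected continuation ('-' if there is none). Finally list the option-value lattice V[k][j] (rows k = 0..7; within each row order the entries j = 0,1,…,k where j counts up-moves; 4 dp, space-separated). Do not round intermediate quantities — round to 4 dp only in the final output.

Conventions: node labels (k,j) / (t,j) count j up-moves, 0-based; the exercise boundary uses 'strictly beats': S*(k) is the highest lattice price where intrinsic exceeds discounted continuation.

Δt=0.16900  u=1.08302  d=0.92334  q=0.55567  discount=0.98807
step 7 (expiry): payoffs max(K−S,0) = 21.6137 14.5605 6.2875 0.0000 0.0000 0.0000 0.0000 0.0000
step 6: (k=6,j=0): S=44.1724, K−S=18.2276, hold=17.4833 ⇒ V=18.2276 exercise | (k=6,j=1): S=51.8111, K−S=10.5889, hold=9.8446 ⇒ V=10.5889 exercise | (k=6,j=2): S=60.7709, K−S=1.6291, hold=2.7604 ⇒ V=2.7604 continue | (k=6,j=3): S=71.2800, K−S=0.0000, hold=0.0000 ⇒ V=0.0000 continue | (k=6,j=4): S=83.6065, K−S=0.0000, hold=0.0000 ⇒ V=0.0000 continue | (k=6,j=5): S=98.0646, K−S=0.0000, hold=0.0000 ⇒ V=0.0000 continue | (k=6,j=6): S=115.0229, K−S=0.0000, hold=0.0000 ⇒ V=0.0000 continue  boundary S*=51.8111
step 5: (k=5,j=0): S=47.8395, K−S=14.5605, hold=13.8162 ⇒ V=14.5605 exercise | (k=5,j=1): S=56.1125, K−S=6.2875, hold=6.1644 ⇒ V=6.2875 exercise | (k=5,j=2): S=65.8160, K−S=0.0000, hold=1.2119 ⇒ V=1.2119 continue | (k=5,j=3): S=77.1976, K−S=0.0000, hold=0.0000 ⇒ V=0.0000 continue | (k=5,j=4): S=90.5474, K−S=0.0000, hold=0.0000 ⇒ V=0.0000 continue | (k=5,j=5): S=106.2058, K−S=0.0000, hold=0.0000 ⇒ V=0.0000 continue  boundary S*=56.1125
step 4: (k=4,j=0): S=51.8111, K−S=10.5889, hold=9.8446 ⇒ V=10.5889 exercise | (k=4,j=1): S=60.7709, K−S=1.6291, hold=3.4258 ⇒ V=3.4258 continue | (k=4,j=2): S=71.2800, K−S=0.0000, hold=0.5321 ⇒ V=0.5321 continue | (k=4,j=3): S=83.6065, K−S=0.0000, hold=0.0000 ⇒ V=0.0000 continue | (k=4,j=4): S=98.0646, K−S=0.0000, hold=0.0000 ⇒ V=0.0000 continue  boundary S*=51.8111
step 3: (k=3,j=0): S=56.1125, K−S=6.2875, hold=6.5297 ⇒ V=6.5297 continue | (k=3,j=1): S=65.8160, K−S=0.0000, hold=1.7961 ⇒ V=1.7961 continue | (k=3,j=2): S=77.1976, K−S=0.0000, hold=0.2336 ⇒ V=0.2336 continue | (k=3,j=3): S=90.5474, K−S=0.0000, hold=0.0000 ⇒ V=0.0000 continue  boundary S*=-
step 2: (k=2,j=0): S=60.7709, K−S=1.6291, hold=3.8529 ⇒ V=3.8529 continue | (k=2,j=1): S=71.2800, K−S=0.0000, hold=0.9168 ⇒ V=0.9168 continue | (k=2,j=2): S=83.6065, K−S=0.0000, hold=0.1026 ⇒ V=0.1026 continue  boundary S*=-
step 1: (k=1,j=0): S=65.8160, K−S=0.0000, hold=2.1949 ⇒ V=2.1949 continue | (k=1,j=1): S=77.1976, K−S=0.0000, hold=0.4588 ⇒ V=0.4588 continue  boundary S*=-
step 0: (k=0,j=0): S=71.2800, K−S=0.0000, hold=1.2155 ⇒ V=1.2155 continue  boundary S*=-

price = 1.2155
boundary = - - - - 51.8111 56.1125 51.8111
tree:
1.2155
2.1949 0.4588
3.8529 0.9168 0.1026
6.5297 1.7961 0.2336 0.0000
10.5889 3.4258 0.5321 0.0000 0.0000
14.5605 6.2875 1.2119 0.0000 0.0000 0.0000
18.2276 10.5889 2.7604 0.0000 0.0000 0.0000 0.0000
21.6137 14.5605 6.2875 0.0000 0.0000 0.0000 0.0000 0.0000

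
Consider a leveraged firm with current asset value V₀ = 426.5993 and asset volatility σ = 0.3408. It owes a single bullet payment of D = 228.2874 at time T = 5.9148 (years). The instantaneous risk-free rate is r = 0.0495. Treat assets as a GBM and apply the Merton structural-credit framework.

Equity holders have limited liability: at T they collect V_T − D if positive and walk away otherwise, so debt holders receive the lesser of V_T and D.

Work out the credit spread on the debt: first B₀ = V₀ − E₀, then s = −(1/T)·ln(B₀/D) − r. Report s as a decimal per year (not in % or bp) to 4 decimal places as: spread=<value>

Apply the equity-as-call identities (strike 228.2874, horizon 5.9148 years):
d₁ = [ln(V₀/D) + (r + σ²/2)T] / (σ√T)
   = [ln(426.5993/228.2874) + (0.0495 + 0.5·0.3408²)·5.9148] / (0.3408·√5.9148)
   = [0.625240 + 0.636269] / 0.828838 = 1.522021
d₂ = d₁ − σ√T = 1.522021 − 0.828838 = 0.693183
N(d₁) = 0.935998,  N(d₂) = 0.755903,  e^(−rT) = 0.746184
E₀ = V₀·N(d₁) − D·e^(−rT)·N(d₂)
   = 426.5993·0.935998 − 228.2874·0.746184·0.755903 = 270.532281
B₀ = V₀ − E₀ = 426.5993 − 270.532281 = 156.067019
spread = −(1/T)·ln(B₀/D) − r = −(1/5.9148)·ln(156.067019/228.2874) − 0.0495 = 0.01479970

spread=0.0148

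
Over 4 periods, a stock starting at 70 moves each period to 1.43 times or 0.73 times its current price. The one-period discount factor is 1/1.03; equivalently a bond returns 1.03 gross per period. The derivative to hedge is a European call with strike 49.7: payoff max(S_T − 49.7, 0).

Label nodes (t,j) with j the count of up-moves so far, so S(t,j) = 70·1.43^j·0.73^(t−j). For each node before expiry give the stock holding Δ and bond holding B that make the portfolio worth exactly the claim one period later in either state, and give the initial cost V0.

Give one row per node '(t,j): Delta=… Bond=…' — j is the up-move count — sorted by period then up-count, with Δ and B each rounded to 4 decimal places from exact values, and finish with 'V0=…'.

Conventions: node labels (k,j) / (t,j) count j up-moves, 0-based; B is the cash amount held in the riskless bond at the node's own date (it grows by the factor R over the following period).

Under the risk-neutral measure, an up-move has probability p* = (R−d)/(u−d) = 0.4286 and values discount at R = 1.03.
Payoffs at expiry: V(4,0)=0.0000, V(4,1)=0.0000, V(4,2)=26.5809, V(4,3)=99.7270, V(4,4)=243.0131
Node (3,0) S=27.2312: V=(p*·0.0000+(1−p*)·0.0000)/1.03=0.0000; Δ=(0.0000−0.0000)/(38.9406−19.8788)=0.0000; B=V−Δ·S=0.0000
Node (3,1) S=53.3433: V=(p*·26.5809+(1−p*)·0.0000)/1.03=11.0600; Δ=(26.5809−0.0000)/(76.2809−38.9406)=0.7119; B=V−Δ·S=-26.9127
Node (3,2) S=104.4944: V=(p*·99.7270+(1−p*)·26.5809)/1.03=56.2420; Δ=(99.7270−26.5809)/(149.4270−76.2809)=1.0000; B=V−Δ·S=-48.2524
Node (3,3) S=204.6945: V=(p*·243.0131+(1−p*)·99.7270)/1.03=156.4421; Δ=(243.0131−99.7270)/(292.7131−149.4270)=1.0000; B=V−Δ·S=-48.2524
Node (2,0) S=37.3030: V=(p*·11.0600+(1−p*)·0.0000)/1.03=4.6019; Δ=(11.0600−0.0000)/(53.3433−27.2312)=0.4236; B=V−Δ·S=-11.1981
Node (2,1) S=73.0730: V=(p*·56.2420+(1−p*)·11.0600)/1.03=29.5376; Δ=(56.2420−11.0600)/(104.4944−53.3433)=0.8833; B=V−Δ·S=-35.0081
Node (2,2) S=143.1430: V=(p*·156.4421+(1−p*)·56.2420)/1.03=96.2960; Δ=(156.4421−56.2420)/(204.6945−104.4944)=1.0000; B=V−Δ·S=-46.8470
Node (1,0) S=51.1000: V=(p*·29.5376+(1−p*)·4.6019)/1.03=14.8433; Δ=(29.5376−4.6019)/(73.0730−37.3030)=0.6971; B=V−Δ·S=-20.7790
Node (1,1) S=100.1000: V=(p*·96.2960+(1−p*)·29.5376)/1.03=56.4547; Δ=(96.2960−29.5376)/(143.1430−73.0730)=0.9527; B=V−Δ·S=-38.9145
Node (0,0) S=70.0000: V=(p*·56.4547+(1−p*)·14.8433)/1.03=31.7250; Δ=(56.4547−14.8433)/(100.1000−51.1000)=0.8492; B=V−Δ·S=-27.7197
As a check, the time-0 holding Δ(0,0)·S0 + B(0,0) comes to 31.7250 — exactly V0.

(0,0): Delta=0.8492 Bond=-27.7197
(1,0): Delta=0.6971 Bond=-20.7790
(1,1): Delta=0.9527 Bond=-38.9145
(2,0): Delta=0.4236 Bond=-11.1981
(2,1): Delta=0.8833 Bond=-35.0081
(2,2): Delta=1.0000 Bond=-46.8470
(3,0): Delta=0.0000 Bond=0.0000
(3,1): Delta=0.7119 Bond=-26.9127
(3,2): Delta=1.0000 Bond=-48.2524
(3,3): Delta=1.0000 Bond=-48.2524
V0=31.7250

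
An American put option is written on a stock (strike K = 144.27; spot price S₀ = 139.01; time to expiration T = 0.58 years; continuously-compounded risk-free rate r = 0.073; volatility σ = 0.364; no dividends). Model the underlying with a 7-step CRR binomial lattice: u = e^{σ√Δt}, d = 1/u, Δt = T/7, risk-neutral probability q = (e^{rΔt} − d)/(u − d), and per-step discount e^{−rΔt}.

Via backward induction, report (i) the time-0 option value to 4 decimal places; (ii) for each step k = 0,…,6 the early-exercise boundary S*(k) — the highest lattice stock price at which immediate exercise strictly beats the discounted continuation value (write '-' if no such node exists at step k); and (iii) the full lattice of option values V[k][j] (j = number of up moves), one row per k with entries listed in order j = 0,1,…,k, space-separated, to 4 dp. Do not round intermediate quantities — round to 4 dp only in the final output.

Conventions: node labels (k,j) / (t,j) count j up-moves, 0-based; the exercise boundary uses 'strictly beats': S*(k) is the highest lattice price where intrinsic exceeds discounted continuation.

price = 15.9669
boundary = - - - 101.5158 112.7296 101.5158 112.7296
tree:
15.9669
23.0121 9.1909
32.0101 14.3895 4.1597
42.7542 21.7688 7.2640 1.1393
52.8524 31.5404 12.3660 2.3049 0.0000
61.9462 42.7542 20.3041 4.6633 0.0000 0.0000
70.1353 52.8524 31.5404 9.4347 0.0000 0.0000 0.0000
77.5099 61.9462 42.7542 19.0880 0.0000 0.0000 0.0000 0.0000

Δt=0.08286  u=1.11046  d=0.90053  q=0.50273  discount=0.99397
step 7 (expiry): payoffs max(K−S,0) = 77.5099 61.9462 42.7542 19.0880 0.0000 0.0000 0.0000 0.0000
step 6: (k=6,j=0): S=74.1347, K−S=70.1353, hold=69.2653 ⇒ V=70.1353 exercise | (k=6,j=1): S=91.4176, K−S=52.8524, hold=51.9825 ⇒ V=52.8524 exercise | (k=6,j=2): S=112.7296, K−S=31.5404, hold=30.6704 ⇒ V=31.5404 exercise | (k=6,j=3): S=139.0100, K−S=5.2600, hold=9.4347 ⇒ V=9.4347 continue | (k=6,j=4): S=171.4172, K−S=0.0000, hold=0.0000 ⇒ V=0.0000 continue | (k=6,j=5): S=211.3793, K−S=0.0000, hold=0.0000 ⇒ V=0.0000 continue | (k=6,j=6): S=260.6578, K−S=0.0000, hold=0.0000 ⇒ V=0.0000 continue  boundary S*=112.7296
step 5: (k=5,j=0): S=82.3238, K−S=61.9462, hold=61.0762 ⇒ V=61.9462 exercise | (k=5,j=1): S=101.5158, K−S=42.7542, hold=41.8842 ⇒ V=42.7542 exercise | (k=5,j=2): S=125.1820, K−S=19.0880, hold=20.3041 ⇒ V=20.3041 continue | (k=5,j=3): S=154.3655, K−S=0.0000, hold=4.6633 ⇒ V=4.6633 continue | (k=5,j=4): S=190.3524, K−S=0.0000, hold=0.0000 ⇒ V=0.0000 continue | (k=5,j=5): S=234.7289, K−S=0.0000, hold=0.0000 ⇒ V=0.0000 continue  boundary S*=101.5158
step 4: (k=4,j=0): S=91.4176, K−S=52.8524, hold=51.9825 ⇒ V=52.8524 exercise | (k=4,j=1): S=112.7296, K−S=31.5404, hold=31.2781 ⇒ V=31.5404 exercise | (k=4,j=2): S=139.0100, K−S=5.2600, hold=12.3660 ⇒ V=12.3660 continue | (k=4,j=3): S=171.4172, K−S=0.0000, hold=2.3049 ⇒ V=2.3049 continue | (k=4,j=4): S=211.3793, K−S=0.0000, hold=0.0000 ⇒ V=0.0000 continue  boundary S*=112.7296
step 3: (k=3,j=0): S=101.5158, K−S=42.7542, hold=41.8842 ⇒ V=42.7542 exercise | (k=3,j=1): S=125.1820, K−S=19.0880, hold=21.7688 ⇒ V=21.7688 continue | (k=3,j=2): S=154.3655, K−S=0.0000, hold=7.2640 ⇒ V=7.2640 continue | (k=3,j=3): S=190.3524, K−S=0.0000, hold=1.1393 ⇒ V=1.1393 continue  boundary S*=101.5158
step 2: (k=2,j=0): S=112.7296, K−S=31.5404, hold=32.0101 ⇒ V=32.0101 continue | (k=2,j=1): S=139.0100, K−S=5.2600, hold=14.3895 ⇒ V=14.3895 continue | (k=2,j=2): S=171.4172, K−S=0.0000, hold=4.1597 ⇒ V=4.1597 continue  boundary S*=-
step 1: (k=1,j=0): S=125.1820, K−S=19.0880, hold=23.0121 ⇒ V=23.0121 continue | (k=1,j=1): S=154.3655, K−S=0.0000, hold=9.1909 ⇒ V=9.1909 continue  boundary S*=-
step 0: (k=0,j=0): S=139.0100, K−S=5.2600, hold=15.9669 ⇒ V=15.9669 continue  boundary S*=-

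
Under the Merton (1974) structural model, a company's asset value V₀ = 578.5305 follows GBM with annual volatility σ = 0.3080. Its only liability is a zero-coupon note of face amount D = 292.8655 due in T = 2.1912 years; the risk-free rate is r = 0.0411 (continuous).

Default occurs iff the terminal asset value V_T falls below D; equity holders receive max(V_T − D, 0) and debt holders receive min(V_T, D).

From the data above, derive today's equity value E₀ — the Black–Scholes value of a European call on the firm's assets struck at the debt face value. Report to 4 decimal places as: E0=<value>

E0=314.1784

Work the structural quantities from V₀ = 578.5305 against face 292.8655:
d₁ = [ln(V₀/D) + (r + σ²/2)T] / (σ√T)
   = [ln(578.5305/292.8655) + (0.0411 + 0.5·0.3080²)·2.1912] / (0.3080·√2.1912)
   = [0.680778 + 0.193991] / 0.455923 = 1.918676
d₂ = d₁ − σ√T = 1.918676 − 0.455923 = 1.462753
N(d₁) = 0.972487,  N(d₂) = 0.928233,  e^(−rT) = 0.913878
E₀ = V₀·N(d₁) − D·e^(−rT)·N(d₂)
   = 578.5305·0.972487 − 292.8655·0.913878·0.928233 = 314.178371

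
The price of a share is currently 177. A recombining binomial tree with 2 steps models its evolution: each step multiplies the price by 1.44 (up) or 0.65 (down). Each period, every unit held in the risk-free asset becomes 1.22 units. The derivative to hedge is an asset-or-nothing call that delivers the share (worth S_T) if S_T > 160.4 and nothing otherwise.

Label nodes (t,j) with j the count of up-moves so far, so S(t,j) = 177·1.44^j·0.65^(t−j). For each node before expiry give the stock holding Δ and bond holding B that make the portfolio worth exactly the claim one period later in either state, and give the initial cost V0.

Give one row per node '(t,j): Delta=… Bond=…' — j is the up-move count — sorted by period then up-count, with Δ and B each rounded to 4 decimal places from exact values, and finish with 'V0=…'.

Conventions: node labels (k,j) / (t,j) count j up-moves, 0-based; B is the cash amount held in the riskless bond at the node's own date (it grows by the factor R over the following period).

Risk-neutral probability p* = (R−d)/(u−d) = (1.22−0.65)/(1.44−0.65) = 0.7215.
At maturity the claim pays: V(2,0)=0.0000, V(2,1)=165.6720, V(2,2)=367.0272
(1,0): S=115.0500. Δ = (V_up−V_dn)/(S_up−S_dn) = (165.6720−0.0000)/(165.6720−74.7825) = 1.8228. V = [p*·165.6720 + (1−p*)·0.0000]/1.22 = 97.9799. B = V − Δ·S = -111.7315.
(1,1): S=254.8800. Δ = (V_up−V_dn)/(S_up−S_dn) = (367.0272−165.6720)/(367.0272−165.6720) = 1.0000. V = [p*·367.0272 + (1−p*)·165.6720]/1.22 = 254.8800. B = V − Δ·S = 0.0000.
(0,0): S=177.0000. Δ = (V_up−V_dn)/(S_up−S_dn) = (254.8800−97.9799)/(254.8800−115.0500) = 1.1221. V = [p*·254.8800 + (1−p*)·97.9799]/1.22 = 173.1035. B = V − Δ·S = -25.5042.
Verification: the root portfolio costs Δ(0,0)·S0 + B(0,0) = 173.1035, matching V0.

(0,0): Delta=1.1221 Bond=-25.5042
(1,0): Delta=1.8228 Bond=-111.7315
(1,1): Delta=1.0000 Bond=0.0000
V0=173.1035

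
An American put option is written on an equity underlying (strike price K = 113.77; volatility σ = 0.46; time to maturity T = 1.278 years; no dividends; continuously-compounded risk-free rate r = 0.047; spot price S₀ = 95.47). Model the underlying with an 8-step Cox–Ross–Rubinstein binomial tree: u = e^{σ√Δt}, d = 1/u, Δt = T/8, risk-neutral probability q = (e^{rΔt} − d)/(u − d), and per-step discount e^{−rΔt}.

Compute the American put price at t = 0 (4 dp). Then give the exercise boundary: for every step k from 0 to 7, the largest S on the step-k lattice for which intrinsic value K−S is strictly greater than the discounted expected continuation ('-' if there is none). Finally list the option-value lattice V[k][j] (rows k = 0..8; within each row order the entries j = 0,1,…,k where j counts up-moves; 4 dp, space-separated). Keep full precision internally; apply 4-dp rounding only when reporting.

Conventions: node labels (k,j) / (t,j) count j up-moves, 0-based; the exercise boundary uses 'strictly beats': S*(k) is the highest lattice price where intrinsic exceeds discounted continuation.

Δt=0.15975  u=1.20184  d=0.83206  q=0.47455  discount=0.99252
step 8 (expiry): payoffs max(K−S,0) = 91.8377 82.0903 68.0111 47.6746 18.3000 0.0000 0.0000 0.0000 0.0000
step 7: (k=7,j=0): S=26.3592, K−S=87.4108, hold=86.5597 ⇒ V=87.4108 exercise | (k=7,j=1): S=38.0740, K−S=75.6960, hold=74.8450 ⇒ V=75.6960 exercise | (k=7,j=2): S=54.9951, K−S=58.7749, hold=57.9239 ⇒ V=58.7749 exercise | (k=7,j=3): S=79.4363, K−S=34.3337, hold=33.4827 ⇒ V=34.3337 exercise | (k=7,j=4): S=114.7399, K−S=0.0000, hold=9.5439 ⇒ V=9.5439 continue | (k=7,j=5): S=165.7334, K−S=0.0000, hold=0.0000 ⇒ V=0.0000 continue | (k=7,j=6): S=239.3898, K−S=0.0000, hold=0.0000 ⇒ V=0.0000 continue | (k=7,j=7): S=345.7809, K−S=0.0000, hold=0.0000 ⇒ V=0.0000 continue  boundary S*=79.4363
step 6: (k=6,j=0): S=31.6797, K−S=82.0903, hold=81.2393 ⇒ V=82.0903 exercise | (k=6,j=1): S=45.7589, K−S=68.0111, hold=67.1600 ⇒ V=68.0111 exercise | (k=6,j=2): S=66.0954, K−S=47.6746, hold=46.8236 ⇒ V=47.6746 exercise | (k=6,j=3): S=95.4700, K−S=18.3000, hold=22.4010 ⇒ V=22.4010 continue | (k=6,j=4): S=137.8994, K−S=0.0000, hold=4.9774 ⇒ V=4.9774 continue | (k=6,j=5): S=199.1856, K−S=0.0000, hold=0.0000 ⇒ V=0.0000 continue | (k=6,j=6): S=287.7089, K−S=0.0000, hold=0.0000 ⇒ V=0.0000 continue  boundary S*=66.0954
step 5: (k=5,j=0): S=38.0740, K−S=75.6960, hold=74.8450 ⇒ V=75.6960 exercise | (k=5,j=1): S=54.9951, K−S=58.7749, hold=57.9239 ⇒ V=58.7749 exercise | (k=5,j=2): S=79.4363, K−S=34.3337, hold=35.4142 ⇒ V=35.4142 continue | (k=5,j=3): S=114.7399, K−S=0.0000, hold=14.0270 ⇒ V=14.0270 continue | (k=5,j=4): S=165.7334, K−S=0.0000, hold=2.5958 ⇒ V=2.5958 continue | (k=5,j=5): S=239.3898, K−S=0.0000, hold=0.0000 ⇒ V=0.0000 continue  boundary S*=54.9951
step 4: (k=4,j=0): S=45.7589, K−S=68.0111, hold=67.1600 ⇒ V=68.0111 exercise | (k=4,j=1): S=66.0954, K−S=47.6746, hold=47.3325 ⇒ V=47.6746 exercise | (k=4,j=2): S=95.4700, K−S=18.3000, hold=25.0760 ⇒ V=25.0760 continue | (k=4,j=3): S=137.8994, K−S=0.0000, hold=8.5380 ⇒ V=8.5380 continue | (k=4,j=4): S=199.1856, K−S=0.0000, hold=1.3538 ⇒ V=1.3538 continue  boundary S*=66.0954
step 3: (k=3,j=0): S=54.9951, K−S=58.7749, hold=57.9239 ⇒ V=58.7749 exercise | (k=3,j=1): S=79.4363, K−S=34.3337, hold=36.6741 ⇒ V=36.6741 continue | (k=3,j=2): S=114.7399, K−S=0.0000, hold=17.0991 ⇒ V=17.0991 continue | (k=3,j=3): S=165.7334, K−S=0.0000, hold=5.0904 ⇒ V=5.0904 continue  boundary S*=54.9951
step 2: (k=2,j=0): S=66.0954, K−S=47.6746, hold=47.9259 ⇒ V=47.9259 continue | (k=2,j=1): S=95.4700, K−S=18.3000, hold=27.1800 ⇒ V=27.1800 continue | (k=2,j=2): S=137.8994, K−S=0.0000, hold=11.3151 ⇒ V=11.3151 continue  boundary S*=-
step 1: (k=1,j=0): S=79.4363, K−S=34.3337, hold=37.7962 ⇒ V=37.7962 continue | (k=1,j=1): S=114.7399, K−S=0.0000, hold=19.5044 ⇒ V=19.5044 continue  boundary S*=-
step 0: (k=0,j=0): S=95.4700, K−S=18.3000, hold=28.8981 ⇒ V=28.8981 continue  boundary S*=-

price = 28.8981
boundary = - - - 54.9951 66.0954 54.9951 66.0954 79.4363
tree:
28.8981
37.7962 19.5044
47.9259 27.1800 11.3151
58.7749 36.6741 17.0991 5.0904
68.0111 47.6746 25.0760 8.5380 1.3538
75.6960 58.7749 35.4142 14.0270 2.5958 0.0000
82.0903 68.0111 47.6746 22.4010 4.9774 0.0000 0.0000
87.4108 75.6960 58.7749 34.3337 9.5439 0.0000 0.0000 0.0000
91.8377 82.0903 68.0111 47.6746 18.3000 0.0000 0.0000 0.0000 0.0000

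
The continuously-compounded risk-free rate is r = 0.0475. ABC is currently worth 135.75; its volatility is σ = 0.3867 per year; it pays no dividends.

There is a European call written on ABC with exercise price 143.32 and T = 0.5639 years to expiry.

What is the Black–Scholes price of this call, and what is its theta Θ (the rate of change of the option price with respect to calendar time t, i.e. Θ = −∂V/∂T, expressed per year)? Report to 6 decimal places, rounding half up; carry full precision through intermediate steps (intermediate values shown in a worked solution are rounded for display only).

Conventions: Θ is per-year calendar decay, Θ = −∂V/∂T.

σ√T = 0.3867·√0.5639 = 0.290386
d₁ = (ln(S/K) + (r+σ²/2)T) / (σ√T) = (ln(135.75/143.32) + (0.0475+0.3867²/2)·0.5639) / 0.290386 = (-0.054265 + 0.068947) / 0.290386 = 0.050561
d₂ = d₁ − σ√T = 0.050561 − 0.290386 = -0.239825
e^{−rT} = 0.973570
N(d₁) = 0.520162,  N(d₂) = 0.405233
Call price V = S·N(d₁) − K·e^{−rT}·N(d₂) = 70.612046 − 56.543030 = 14.069016
φ(d₁) = (1/√(2π))·e^{−d₁²/2} = 0.398433
Θ = −S·φ(d₁)·σ/(2√T) − r·K·e^{−rT}·N(d₂) = −13.926369 − 2.685794 = -16.612163

price = 14.069016
Θ = -16.612163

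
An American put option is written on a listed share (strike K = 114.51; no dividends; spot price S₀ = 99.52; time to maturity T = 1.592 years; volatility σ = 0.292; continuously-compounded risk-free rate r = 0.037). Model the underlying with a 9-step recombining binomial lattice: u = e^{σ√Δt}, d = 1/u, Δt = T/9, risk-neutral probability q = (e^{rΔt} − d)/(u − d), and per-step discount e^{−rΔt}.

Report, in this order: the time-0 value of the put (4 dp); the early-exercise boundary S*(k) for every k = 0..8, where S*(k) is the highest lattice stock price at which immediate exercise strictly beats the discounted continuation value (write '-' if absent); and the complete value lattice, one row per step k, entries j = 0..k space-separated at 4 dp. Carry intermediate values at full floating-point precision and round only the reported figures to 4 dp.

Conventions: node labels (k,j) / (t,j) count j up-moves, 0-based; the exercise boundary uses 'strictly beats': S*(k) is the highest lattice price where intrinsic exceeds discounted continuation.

price = 21.0446
boundary = - - 77.8465 68.8499 77.8465 68.8499 77.8465 88.0187 99.5200
tree:
21.0446
28.2119 14.0404
36.6635 19.9975 8.1731
45.6601 27.5791 12.5584 3.8254
53.6169 36.6635 18.7134 6.4705 1.1882
60.6542 45.6601 26.8355 10.7081 2.2502 0.1248
66.8782 53.6169 36.6635 17.2044 4.2488 0.2493 0.0000
72.3830 60.6542 45.6601 26.4913 7.9956 0.4979 0.0000 0.0000
77.2515 66.8782 53.6169 36.6635 14.9900 0.9943 0.0000 0.0000 0.0000
81.5574 72.3830 60.6542 45.6601 26.4913 1.9858 0.0000 0.0000 0.0000 0.0000

params: Δt=0.17689 u=1.13067 d=0.88443 q=0.49600 e^(-rΔt)=0.99348
t_9 payoffs: 81.5574 72.3830 60.6542 45.6601 26.4913 1.9858 0.0000 0.0000 0.0000 0.0000
t_8: node(8,0) S=37.2585 payoff=77.2515 vs cont=76.5045 → 77.2515 [stop]  node(8,1) S=47.6318 payoff=66.8782 vs cont=66.1312 → 66.8782 [stop]  node(8,2) S=60.8931 payoff=53.6169 vs cont=52.8699 → 53.6169 [stop]  node(8,3) S=77.8465 payoff=36.6635 vs cont=35.9165 → 36.6635 [stop]  node(8,4) S=99.5200 payoff=14.9900 vs cont=14.2430 → 14.9900 [stop]  node(8,5) S=127.2277 payoff=0.0000 vs cont=0.9943 → 0.9943 [wait]  node(8,6) S=162.6496 payoff=0.0000 vs cont=0.0000 → 0.0000 [wait]  node(8,7) S=207.9334 payoff=0.0000 vs cont=0.0000 → 0.0000 [wait]  node(8,8) S=265.8248 payoff=0.0000 vs cont=0.0000 → 0.0000 [wait]  ⇒ S*(8)=99.5200
t_7: node(7,0) S=42.1270 payoff=72.3830 vs cont=71.6360 → 72.3830 [stop]  node(7,1) S=53.8558 payoff=60.6542 vs cont=59.9072 → 60.6542 [stop]  node(7,2) S=68.8499 payoff=45.6601 vs cont=44.9131 → 45.6601 [stop]  node(7,3) S=88.0187 payoff=26.4913 vs cont=25.7443 → 26.4913 [stop]  node(7,4) S=112.5242 payoff=1.9858 vs cont=7.9956 → 7.9956 [wait]  node(7,5) S=143.8524 payoff=0.0000 vs cont=0.4979 → 0.4979 [wait]  node(7,6) S=183.9029 payoff=0.0000 vs cont=0.0000 → 0.0000 [wait]  node(7,7) S=235.1039 payoff=0.0000 vs cont=0.0000 → 0.0000 [wait]  ⇒ S*(7)=88.0187
t_6: node(6,0) S=47.6318 payoff=66.8782 vs cont=66.1312 → 66.8782 [stop]  node(6,1) S=60.8931 payoff=53.6169 vs cont=52.8699 → 53.6169 [stop]  node(6,2) S=77.8465 payoff=36.6635 vs cont=35.9165 → 36.6635 [stop]  node(6,3) S=99.5200 payoff=14.9900 vs cont=17.2044 → 17.2044 [wait]  node(6,4) S=127.2277 payoff=0.0000 vs cont=4.2488 → 4.2488 [wait]  node(6,5) S=162.6496 payoff=0.0000 vs cont=0.2493 → 0.2493 [wait]  node(6,6) S=207.9334 payoff=0.0000 vs cont=0.0000 → 0.0000 [wait]  ⇒ S*(6)=77.8465
t_5: node(5,0) S=53.8558 payoff=60.6542 vs cont=59.9072 → 60.6542 [stop]  node(5,1) S=68.8499 payoff=45.6601 vs cont=44.9131 → 45.6601 [stop]  node(5,2) S=88.0187 payoff=26.4913 vs cont=26.8355 → 26.8355 [wait]  node(5,3) S=112.5242 payoff=1.9858 vs cont=10.7081 → 10.7081 [wait]  node(5,4) S=143.8524 payoff=0.0000 vs cont=2.2502 → 2.2502 [wait]  node(5,5) S=183.9029 payoff=0.0000 vs cont=0.1248 → 0.1248 [wait]  ⇒ S*(5)=68.8499
t_4: node(4,0) S=60.8931 payoff=53.6169 vs cont=52.8699 → 53.6169 [stop]  node(4,1) S=77.8465 payoff=36.6635 vs cont=36.0861 → 36.6635 [stop]  node(4,2) S=99.5200 payoff=14.9900 vs cont=18.7134 → 18.7134 [wait]  node(4,3) S=127.2277 payoff=0.0000 vs cont=6.4705 → 6.4705 [wait]  node(4,4) S=162.6496 payoff=0.0000 vs cont=1.1882 → 1.1882 [wait]  ⇒ S*(4)=77.8465
t_3: node(3,0) S=68.8499 payoff=45.6601 vs cont=44.9131 → 45.6601 [stop]  node(3,1) S=88.0187 payoff=26.4913 vs cont=27.5791 → 27.5791 [wait]  node(3,2) S=112.5242 payoff=1.9858 vs cont=12.5584 → 12.5584 [wait]  node(3,3) S=143.8524 payoff=0.0000 vs cont=3.8254 → 3.8254 [wait]  ⇒ S*(3)=68.8499
t_2: node(2,0) S=77.8465 payoff=36.6635 vs cont=36.4525 → 36.6635 [stop]  node(2,1) S=99.5200 payoff=14.9900 vs cont=19.9975 → 19.9975 [wait]  node(2,2) S=127.2277 payoff=0.0000 vs cont=8.1731 → 8.1731 [wait]  ⇒ S*(2)=77.8465
t_1: node(1,0) S=88.0187 payoff=26.4913 vs cont=28.2119 → 28.2119 [wait]  node(1,1) S=112.5242 payoff=1.9858 vs cont=14.0404 → 14.0404 [wait]  ⇒ S*(1)=-
t_0: node(0,0) S=99.5200 payoff=14.9900 vs cont=21.0446 → 21.0446 [wait]  ⇒ S*(0)=-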